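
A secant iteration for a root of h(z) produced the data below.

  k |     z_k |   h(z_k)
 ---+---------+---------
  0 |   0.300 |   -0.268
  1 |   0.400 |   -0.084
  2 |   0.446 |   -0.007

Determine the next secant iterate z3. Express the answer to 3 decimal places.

0.450

z3 = 0.446 − (-0.007)·(0.446 − 0.400) / (-0.007 − (-0.084))
   = 0.446 − (-0.00032)/(0.07700) = 0.45018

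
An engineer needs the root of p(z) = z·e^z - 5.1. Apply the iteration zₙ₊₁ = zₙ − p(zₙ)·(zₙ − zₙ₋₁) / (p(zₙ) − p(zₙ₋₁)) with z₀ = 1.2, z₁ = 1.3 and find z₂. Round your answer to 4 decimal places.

p(1.2) = -1.115860, p(1.3) = -0.329914
z₂ = 1.300000 − (-0.329914)·(1.300000 − 1.200000) / (-0.329914 − (-1.115860)) = 1.300000 − (-0.032991)/(0.785945) = 1.341977

1.3420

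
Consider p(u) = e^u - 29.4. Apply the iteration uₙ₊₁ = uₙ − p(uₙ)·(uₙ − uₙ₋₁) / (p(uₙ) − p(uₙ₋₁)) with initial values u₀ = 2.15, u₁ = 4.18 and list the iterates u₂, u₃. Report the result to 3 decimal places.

p(2.15) = -20.81514, p(4.18) = 35.96585
u₂ = 4.18000 − 35.96585·(4.18000 − 2.15000) / (35.96585 − (-20.81514)) = 4.18000 − (73.01068)/(56.78099) = 2.89417
p(2.89417) = -11.33149
u₃ = 2.89417 − (-11.33149)·(2.89417 − 4.18000) / (-11.33149 − 35.96585) = 2.89417 − (14.57037)/(-47.29735) = 3.20223

2.894, 3.202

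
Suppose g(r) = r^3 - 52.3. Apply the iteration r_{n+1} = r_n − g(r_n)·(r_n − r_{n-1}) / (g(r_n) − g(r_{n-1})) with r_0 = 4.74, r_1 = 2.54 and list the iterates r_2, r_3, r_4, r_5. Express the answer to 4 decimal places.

g(4.74) = 54.196424, g(2.54) = -35.912936
r_2 = 2.540000 − (-35.912936)·(2.540000 − 4.740000) / (-35.912936 − 54.196424) = 2.540000 − (79.008459)/(-90.109360) = 3.416806
g(3.416806) = -12.410270
r_3 = 3.416806 − (-12.410270)·(3.416806 − 2.540000) / (-12.410270 − (-35.912936)) = 3.416806 − (-10.881404)/(23.502666) = 3.879792
g(3.879792) = 6.101691
r_4 = 3.879792 − 6.101691·(3.879792 − 3.416806) / (6.101691 − (-12.410270)) = 3.879792 − (2.824997)/(18.511961) = 3.727188
g(3.727188) = -0.522147
r_5 = 3.727188 − (-0.522147)·(3.727188 − 3.879792) / (-0.522147 − 6.101691) = 3.727188 − (0.079682)/(-6.623838) = 3.739218

3.4168, 3.8798, 3.7272, 3.7392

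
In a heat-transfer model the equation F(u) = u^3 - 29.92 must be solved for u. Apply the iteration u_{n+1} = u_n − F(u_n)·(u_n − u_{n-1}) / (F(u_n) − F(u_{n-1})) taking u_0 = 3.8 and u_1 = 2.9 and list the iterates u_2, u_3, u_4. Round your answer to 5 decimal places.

F(3.8) = 24.9520000, F(2.9) = -5.5310000
u_2 = 2.9000000 − (-5.5310000)·(2.9000000 − 3.8000000) / (-5.5310000 − 24.9520000) = 2.9000000 − (4.9779000)/(-30.4830000) = 3.0633009
F(3.0633009) = -1.1745603
u_3 = 3.0633009 − (-1.1745603)·(3.0633009 − 2.9000000) / (-1.1745603 − (-5.5310000)) = 3.0633009 − (-0.1918067)/(4.3564397) = 3.1073292
F(3.1073292) = 0.0827999
u_4 = 3.1073292 − 0.0827999·(3.1073292 − 3.0633009) / (0.0827999 − (-1.1745603)) = 3.1073292 − (0.0036455)/(1.2573602) = 3.1044298

3.06330, 3.10733, 3.10443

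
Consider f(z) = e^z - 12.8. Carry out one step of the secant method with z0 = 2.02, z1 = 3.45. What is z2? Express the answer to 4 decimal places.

2.3340

f(2.02) = -5.261675, f(3.45) = 18.700392
z2 = 3.450000 − 18.700392·(3.450000 − 2.020000) / (18.700392 − (-5.261675)) = 3.450000 − (26.741561)/(23.962067) = 2.334004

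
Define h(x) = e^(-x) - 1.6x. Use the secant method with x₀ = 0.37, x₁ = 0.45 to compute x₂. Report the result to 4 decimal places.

h(0.37) = 0.098734, h(0.45) = -0.082372
x₂ = 0.450000 − (-0.082372)·(0.450000 − 0.370000) / (-0.082372 − 0.098734) = 0.450000 − (-0.006590)/(-0.181106) = 0.413614

0.4136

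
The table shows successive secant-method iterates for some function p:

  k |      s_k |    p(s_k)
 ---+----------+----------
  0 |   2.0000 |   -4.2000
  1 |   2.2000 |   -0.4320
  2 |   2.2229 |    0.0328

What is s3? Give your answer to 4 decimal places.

2.2213

s3 = 2.2229 − 0.0328·(2.2229 − 2.2000) / (0.0328 − (-0.4320))
   = 2.2229 − (0.000751)/(0.464800) = 2.221284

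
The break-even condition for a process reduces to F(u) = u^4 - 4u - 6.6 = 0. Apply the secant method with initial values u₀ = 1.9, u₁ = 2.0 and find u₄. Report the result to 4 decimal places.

1.9477

F(1.9) = -1.167900, F(2.0) = 1.400000
u₂ = 2.000000 − 1.400000·(2.000000 − 1.900000) / (1.400000 − (-1.167900)) = 2.000000 − (0.140000)/(2.567900) = 1.945481
F(1.945481) = -0.056490
u₃ = 1.945481 − (-0.056490)·(1.945481 − 2.000000) / (-0.056490 − 1.400000) = 1.945481 − (0.003080)/(-1.456490) = 1.947595
F(1.947595) = -0.002566
u₄ = 1.947595 − (-0.002566)·(1.947595 − 1.945481) / (-0.002566 − (-0.056490)) = 1.947595 − (-0.000005)/(0.053925) = 1.947696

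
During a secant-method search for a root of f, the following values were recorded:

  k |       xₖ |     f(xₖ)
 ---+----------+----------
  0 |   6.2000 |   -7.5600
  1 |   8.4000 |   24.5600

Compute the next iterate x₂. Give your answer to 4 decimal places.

x₂ = 8.4000 − 24.5600·(8.4000 − 6.2000) / (24.5600 − (-7.5600))
   = 8.4000 − (54.032000)/(32.120000) = 6.717808

6.7178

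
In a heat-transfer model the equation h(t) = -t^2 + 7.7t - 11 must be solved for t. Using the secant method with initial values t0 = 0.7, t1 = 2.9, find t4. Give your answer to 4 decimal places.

h(0.7) = -6.100000, h(2.9) = 2.920000
t2 = 2.900000 − 2.920000·(2.900000 − 0.700000) / (2.920000 − (-6.100000)) = 2.900000 − (6.424000)/(9.020000) = 2.187805
h(2.187805) = 1.059607
t3 = 2.187805 − 1.059607·(2.187805 − 2.900000) / (1.059607 − 2.920000) = 2.187805 − (-0.754647)/(-1.860393) = 1.782166
h(1.782166) = -0.453437
t4 = 1.782166 − (-0.453437)·(1.782166 − 2.187805) / (-0.453437 − 1.059607) = 1.782166 − (0.183931)/(-1.513044) = 1.903730

1.9037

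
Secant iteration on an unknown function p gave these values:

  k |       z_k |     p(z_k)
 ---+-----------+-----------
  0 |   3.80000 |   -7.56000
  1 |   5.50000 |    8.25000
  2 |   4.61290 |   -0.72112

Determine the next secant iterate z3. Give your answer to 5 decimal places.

4.68421

z3 = 4.61290 − (-0.72112)·(4.61290 − 5.50000) / (-0.72112 − 8.25000)
   = 4.61290 − (0.6397056)/(-8.9711200) = 4.6842072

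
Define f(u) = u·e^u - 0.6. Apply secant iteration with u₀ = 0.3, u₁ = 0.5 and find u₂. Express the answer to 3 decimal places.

f(0.3) = -0.19504, f(0.5) = 0.22436
u₂ = 0.50000 − 0.22436·(0.50000 − 0.30000) / (0.22436 − (-0.19504)) = 0.50000 − (0.04487)/(0.41940) = 0.39301

0.393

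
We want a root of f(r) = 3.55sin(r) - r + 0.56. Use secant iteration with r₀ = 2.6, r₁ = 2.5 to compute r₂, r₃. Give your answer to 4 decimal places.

2.5468, 2.5474

f(2.6) = -0.209970, f(2.5) = 0.184576
r₂ = 2.500000 − 0.184576·(2.500000 − 2.600000) / (0.184576 − (-0.209970)) = 2.500000 − (-0.018458)/(0.394546) = 2.546782
f(2.546782) = 0.002468
r₃ = 2.546782 − 0.002468·(2.546782 − 2.500000) / (0.002468 − 0.184576) = 2.546782 − (0.000115)/(-0.182108) = 2.547416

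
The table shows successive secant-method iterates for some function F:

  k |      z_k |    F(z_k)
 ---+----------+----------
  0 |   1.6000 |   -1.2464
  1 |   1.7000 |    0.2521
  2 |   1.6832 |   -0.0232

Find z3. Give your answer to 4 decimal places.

1.6846

z3 = 1.6832 − (-0.0232)·(1.6832 − 1.7000) / (-0.0232 − 0.2521)
   = 1.6832 − (0.000390)/(-0.275300) = 1.684616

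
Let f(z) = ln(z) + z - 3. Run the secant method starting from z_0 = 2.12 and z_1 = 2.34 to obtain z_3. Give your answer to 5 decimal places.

2.20793

f(2.12) = -0.1285839, f(2.34) = 0.1901509
z_2 = 2.3400000 − 0.1901509·(2.3400000 − 2.1200000) / (0.1901509 − (-0.1285839)) = 2.3400000 − (0.0418332)/(0.3187348) = 2.2087523
f(2.2087523) = 0.0011801
z_3 = 2.2087523 − 0.0011801·(2.2087523 − 2.3400000) / (0.0011801 − 0.1901509) = 2.2087523 − (-0.0001549)/(-0.1889708) = 2.2079327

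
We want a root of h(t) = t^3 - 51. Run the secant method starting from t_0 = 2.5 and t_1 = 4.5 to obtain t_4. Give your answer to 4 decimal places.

3.7125

h(2.5) = -35.375000, h(4.5) = 40.125000
t_2 = 4.500000 − 40.125000·(4.500000 − 2.500000) / (40.125000 − (-35.375000)) = 4.500000 − (80.250000)/(75.500000) = 3.437086
h(3.437086) = -10.395774
t_3 = 3.437086 − (-10.395774)·(3.437086 − 4.500000) / (-10.395774 − 40.125000) = 3.437086 − (11.049813)/(-50.520774) = 3.655804
h(3.655804) = -2.140523
t_4 = 3.655804 − (-2.140523)·(3.655804 − 3.437086) / (-2.140523 − (-10.395774)) = 3.655804 − (-0.468171)/(8.255252) = 3.712516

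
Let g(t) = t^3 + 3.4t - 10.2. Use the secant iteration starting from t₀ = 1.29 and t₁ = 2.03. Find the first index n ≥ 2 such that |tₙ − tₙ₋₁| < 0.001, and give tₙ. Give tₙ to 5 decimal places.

g(1.29) = -3.6673110, g(2.03) = 5.0674270
t₂ = 2.0300000 − 5.0674270·(0.7400000)/(8.7347380) = 1.6006916;  |Δ| = 0.4293084
g(1.6006916) = -0.6563342
t₃ = 1.6006916 − (-0.6563342)·(-0.4293084)/(-5.7237612) = 1.6499197;  |Δ| = 0.0492281
g(1.6499197) = -0.0988035
t₄ = 1.6499197 − (-0.0988035)·(0.0492281)/(0.5575307) = 1.6586437;  |Δ| = 0.0087240
g(1.6586437) = 0.0024820
t₅ = 1.6586437 − 0.0024820·(0.0087240)/(0.1012855) = 1.6584300;  |Δ| = 0.0002138
|t₅ − t₄| = 0.0002138 < 0.001

n = 5, tₙ = 1.65843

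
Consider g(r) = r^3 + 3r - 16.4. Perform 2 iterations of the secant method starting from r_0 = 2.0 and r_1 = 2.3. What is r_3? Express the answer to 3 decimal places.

2.150

g(2.0) = -2.40000, g(2.3) = 2.66700
r_2 = 2.30000 − 2.66700·(2.30000 − 2.00000) / (2.66700 − (-2.40000)) = 2.30000 − (0.80010)/(5.06700) = 2.14210
g(2.14210) = -0.14454
r_3 = 2.14210 − (-0.14454)·(2.14210 − 2.30000) / (-0.14454 − 2.66700) = 2.14210 − (0.02282)/(-2.81154) = 2.15021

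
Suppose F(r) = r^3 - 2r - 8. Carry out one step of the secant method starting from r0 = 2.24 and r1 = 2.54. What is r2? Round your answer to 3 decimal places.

2.322

F(2.24) = -1.24058, F(2.54) = 3.30706
r2 = 2.54000 − 3.30706·(2.54000 − 2.24000) / (3.30706 − (-1.24058)) = 2.54000 − (0.99212)/(4.54764) = 2.32184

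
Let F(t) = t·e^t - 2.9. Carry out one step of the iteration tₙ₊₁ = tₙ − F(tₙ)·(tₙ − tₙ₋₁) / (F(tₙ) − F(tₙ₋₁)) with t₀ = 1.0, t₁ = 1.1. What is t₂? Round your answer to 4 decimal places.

F(1.0) = -0.181718, F(1.1) = 0.404583
t₂ = 1.100000 − 0.404583·(1.100000 − 1.000000) / (0.404583 − (-0.181718)) = 1.100000 − (0.040458)/(0.586301) = 1.030994

1.0310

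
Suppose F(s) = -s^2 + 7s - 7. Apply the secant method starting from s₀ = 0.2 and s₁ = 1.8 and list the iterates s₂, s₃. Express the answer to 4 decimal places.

1.3280, 1.1905

F(0.2) = -5.640000, F(1.8) = 2.360000
s₂ = 1.800000 − 2.360000·(1.800000 − 0.200000) / (2.360000 − (-5.640000)) = 1.800000 − (3.776000)/(8.000000) = 1.328000
F(1.328000) = 0.532416
s₃ = 1.328000 − 0.532416·(1.328000 − 1.800000) / (0.532416 − 2.360000) = 1.328000 − (-0.251300)/(-1.827584) = 1.190496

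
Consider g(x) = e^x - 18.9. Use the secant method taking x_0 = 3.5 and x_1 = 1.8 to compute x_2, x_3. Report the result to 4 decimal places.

g(3.5) = 14.215452, g(1.8) = -12.850353
x_2 = 1.800000 − (-12.850353)·(1.800000 − 3.500000) / (-12.850353 − 14.215452) = 1.800000 − (21.845599)/(-27.065804) = 2.607129
g(2.607129) = -5.339934
x_3 = 2.607129 − (-5.339934)·(2.607129 − 1.800000) / (-5.339934 − (-12.850353)) = 2.607129 − (-4.310016)/(7.510418) = 3.181001

2.6071, 3.1810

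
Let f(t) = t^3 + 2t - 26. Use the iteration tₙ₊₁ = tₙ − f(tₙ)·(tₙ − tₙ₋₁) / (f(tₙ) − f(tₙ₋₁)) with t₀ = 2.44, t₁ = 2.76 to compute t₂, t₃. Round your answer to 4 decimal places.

2.7356, 2.7379

f(2.44) = -6.593216, f(2.76) = 0.544576
t₂ = 2.760000 − 0.544576·(2.760000 − 2.440000) / (0.544576 − (-6.593216)) = 2.760000 − (0.174264)/(7.137792) = 2.735586
f(2.735586) = -0.057267
t₃ = 2.735586 − (-0.057267)·(2.735586 − 2.760000) / (-0.057267 − 0.544576) = 2.735586 − (0.001398)/(-0.601843) = 2.737909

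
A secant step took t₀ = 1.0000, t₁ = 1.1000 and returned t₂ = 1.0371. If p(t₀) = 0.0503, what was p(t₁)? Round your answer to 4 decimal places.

The secant line through (1.0000, 0.0503) and (1.1000, p(t₁)) crosses zero at t₂ = 1.0371.
So (1.0000, 0.0503), (1.1000, p(t₁)), (1.0371, 0) are collinear:
p(t₁) = 0.0503 · (1.1000 − 1.0371) / (1.0000 − 1.0371) = 0.0503 · (0.062900)/(-0.037100) = -0.085280

-0.0853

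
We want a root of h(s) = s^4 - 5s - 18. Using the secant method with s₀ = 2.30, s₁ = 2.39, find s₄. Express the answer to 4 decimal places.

h(2.30) = -1.515900, h(2.39) = 2.678086
s₂ = 2.390000 − 2.678086·(2.390000 − 2.300000) / (2.678086 − (-1.515900)) = 2.390000 − (0.241028)/(4.193986) = 2.332530
h(2.332530) = -0.061468
s₃ = 2.332530 − (-0.061468)·(2.332530 − 2.390000) / (-0.061468 − 2.678086) = 2.332530 − (0.003533)/(-2.739554) = 2.333820
h(2.333820) = -0.002405
s₄ = 2.333820 − (-0.002405)·(2.333820 − 2.332530) / (-0.002405 − (-0.061468)) = 2.333820 − (-0.000003)/(0.059063) = 2.333872

2.3339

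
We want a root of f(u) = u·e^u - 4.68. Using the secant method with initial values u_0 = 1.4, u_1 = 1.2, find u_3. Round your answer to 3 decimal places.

1.290

f(1.4) = 0.99728, f(1.2) = -0.69586
u_2 = 1.20000 − (-0.69586)·(1.20000 − 1.40000) / (-0.69586 − 0.99728) = 1.20000 − (0.13917)/(-1.69314) = 1.28220
f(1.28220) = -0.05825
u_3 = 1.28220 − (-0.05825)·(1.28220 − 1.20000) / (-0.05825 − (-0.69586)) = 1.28220 − (-0.00479)/(0.63761) = 1.28971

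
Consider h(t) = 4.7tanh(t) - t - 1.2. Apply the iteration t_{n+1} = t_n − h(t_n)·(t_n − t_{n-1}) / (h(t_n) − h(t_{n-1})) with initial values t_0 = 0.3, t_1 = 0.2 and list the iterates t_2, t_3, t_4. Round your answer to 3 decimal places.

h(0.3) = -0.13083, h(0.2) = -0.47234
t_2 = 0.20000 − (-0.47234)·(0.20000 − 0.30000) / (-0.47234 − (-0.13083)) = 0.20000 − (0.04723)/(-0.34151) = 0.33831
h(0.33831) = -0.00626
t_3 = 0.33831 − (-0.00626)·(0.33831 − 0.20000) / (-0.00626 − (-0.47234)) = 0.33831 − (-0.00087)/(0.46607) = 0.34017
h(0.34017) = -0.00032
t_4 = 0.34017 − (-0.00032)·(0.34017 − 0.33831) / (-0.00032 − (-0.00626)) = 0.34017 − (0.00000)/(0.00594) = 0.34027

0.338, 0.340, 0.340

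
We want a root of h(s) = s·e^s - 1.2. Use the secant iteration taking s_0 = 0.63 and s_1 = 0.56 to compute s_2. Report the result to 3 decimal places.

h(0.63) = -0.01711, h(0.56) = -0.21962
s_2 = 0.56000 − (-0.21962)·(0.56000 − 0.63000) / (-0.21962 − (-0.01711)) = 0.56000 − (0.01537)/(-0.20252) = 0.63591

0.636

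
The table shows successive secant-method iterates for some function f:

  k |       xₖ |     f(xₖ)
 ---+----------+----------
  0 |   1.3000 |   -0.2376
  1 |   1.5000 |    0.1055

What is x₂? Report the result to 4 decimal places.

x₂ = 1.5000 − 0.1055·(1.5000 − 1.3000) / (0.1055 − (-0.2376))
   = 1.5000 − (0.021100)/(0.343100) = 1.438502

1.4385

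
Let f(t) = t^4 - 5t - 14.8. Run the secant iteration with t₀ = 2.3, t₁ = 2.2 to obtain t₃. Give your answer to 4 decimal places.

2.2604

f(2.3) = 1.684100, f(2.2) = -2.374400
t₂ = 2.200000 − (-2.374400)·(2.200000 − 2.300000) / (-2.374400 − 1.684100) = 2.200000 − (0.237440)/(-4.058500) = 2.258504
f(2.258504) = -0.073933
t₃ = 2.258504 − (-0.073933)·(2.258504 − 2.200000) / (-0.073933 − (-2.374400)) = 2.258504 − (-0.004325)/(2.300467) = 2.260385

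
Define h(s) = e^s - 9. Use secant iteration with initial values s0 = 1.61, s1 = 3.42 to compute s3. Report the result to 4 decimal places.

h(1.61) = -3.997189, h(3.42) = 21.569415
s2 = 3.420000 − 21.569415·(3.420000 − 1.610000) / (21.569415 − (-3.997189)) = 3.420000 − (39.040641)/(25.566604) = 1.892983
h(1.892983) = -2.360857
s3 = 1.892983 − (-2.360857)·(1.892983 − 3.420000) / (-2.360857 − 21.569415) = 1.892983 − (3.605069)/(-23.930272) = 2.043632

2.0436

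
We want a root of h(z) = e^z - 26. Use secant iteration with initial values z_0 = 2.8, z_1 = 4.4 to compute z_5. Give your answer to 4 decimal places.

h(2.8) = -9.555353, h(4.4) = 55.450869
z_2 = 4.400000 − 55.450869·(4.400000 − 2.800000) / (55.450869 − (-9.555353)) = 4.400000 − (88.721390)/(65.006222) = 3.035186
h(3.035186) = -5.195149
z_3 = 3.035186 − (-5.195149)·(3.035186 − 4.400000) / (-5.195149 − 55.450869) = 3.035186 − (7.090411)/(-60.646018) = 3.152101
h(3.152101) = -2.614858
z_4 = 3.152101 − (-2.614858)·(3.152101 − 3.035186) / (-2.614858 − (-5.195149)) = 3.152101 − (-0.305715)/(2.580291) = 3.270582
h(3.270582) = 0.326652
z_5 = 3.270582 − 0.326652·(3.270582 − 3.152101) / (0.326652 − (-2.614858)) = 3.270582 − (0.038702)/(2.941509) = 3.257425

3.2574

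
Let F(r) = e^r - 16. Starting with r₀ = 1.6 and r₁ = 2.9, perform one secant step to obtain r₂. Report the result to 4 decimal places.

F(1.6) = -11.046968, F(2.9) = 2.174145
r₂ = 2.900000 − 2.174145·(2.900000 − 1.600000) / (2.174145 − (-11.046968)) = 2.900000 − (2.826389)/(13.221113) = 2.686222

2.6862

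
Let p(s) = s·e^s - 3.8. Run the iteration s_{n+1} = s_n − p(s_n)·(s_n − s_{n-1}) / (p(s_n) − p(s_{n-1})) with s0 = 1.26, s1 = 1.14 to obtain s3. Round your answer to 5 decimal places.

1.17437

p(1.26) = 0.6420311, p(1.14) = -0.2354841
s2 = 1.1400000 − (-0.2354841)·(1.1400000 − 1.2600000) / (-0.2354841 − 0.6420311) = 1.1400000 − (0.0282581)/(-0.8775151) = 1.1722024
p(1.1722024) = -0.0148453
s3 = 1.1722024 − (-0.0148453)·(1.1722024 − 1.1400000) / (-0.0148453 − (-0.2354841)) = 1.1722024 − (-0.0004781)/(0.2206388) = 1.1743691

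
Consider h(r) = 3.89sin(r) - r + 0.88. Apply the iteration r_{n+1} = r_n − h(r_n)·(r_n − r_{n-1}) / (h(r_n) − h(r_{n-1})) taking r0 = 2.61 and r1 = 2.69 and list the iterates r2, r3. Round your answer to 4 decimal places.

2.6646, 2.6649

h(2.61) = 0.241868, h(2.69) = -0.112408
r2 = 2.690000 − (-0.112408)·(2.690000 − 2.610000) / (-0.112408 − 0.241868) = 2.690000 − (-0.008993)/(-0.354275) = 2.664617
h(2.664617) = 0.001261
r3 = 2.664617 − 0.001261·(2.664617 − 2.690000) / (0.001261 − (-0.112408)) = 2.664617 − (-0.000032)/(0.113669) = 2.664898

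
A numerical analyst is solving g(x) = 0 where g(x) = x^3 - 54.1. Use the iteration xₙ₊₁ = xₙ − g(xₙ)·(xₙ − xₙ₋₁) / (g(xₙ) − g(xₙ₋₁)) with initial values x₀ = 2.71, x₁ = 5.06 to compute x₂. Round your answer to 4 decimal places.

3.4429

g(2.71) = -34.197489, g(5.06) = 75.454216
x₂ = 5.060000 − 75.454216·(5.060000 − 2.710000) / (75.454216 − (-34.197489)) = 5.060000 − (177.317408)/(109.651705) = 3.442903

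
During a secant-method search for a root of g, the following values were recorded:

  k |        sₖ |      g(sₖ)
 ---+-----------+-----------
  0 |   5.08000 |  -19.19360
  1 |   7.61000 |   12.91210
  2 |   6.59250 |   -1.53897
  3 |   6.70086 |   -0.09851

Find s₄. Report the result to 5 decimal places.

s₄ = 6.70086 − (-0.09851)·(6.70086 − 6.59250) / (-0.09851 − (-1.53897))
   = 6.70086 − (-0.0106745)/(1.4404600) = 6.7082705

6.70827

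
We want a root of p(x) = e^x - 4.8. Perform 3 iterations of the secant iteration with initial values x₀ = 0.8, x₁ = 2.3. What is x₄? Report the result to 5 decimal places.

1.58151

p(0.8) = -2.5744591, p(2.3) = 5.1741825
x₂ = 2.3000000 − 5.1741825·(2.3000000 − 0.8000000) / (5.1741825 − (-2.5744591)) = 2.3000000 − (7.7612737)/(7.7486415) = 1.2983698
p(1.2983698) = -1.1366803
x₃ = 1.2983698 − (-1.1366803)·(1.2983698 − 2.3000000) / (-1.1366803 − 5.1741825) = 1.2983698 − (1.1385334)/(-6.3108628) = 1.4787783
p(1.4787783) = -0.4124180
x₄ = 1.4787783 − (-0.4124180)·(1.4787783 − 1.2983698) / (-0.4124180 − (-1.1366803)) = 1.4787783 − (-0.0744037)/(0.7242623) = 1.5815086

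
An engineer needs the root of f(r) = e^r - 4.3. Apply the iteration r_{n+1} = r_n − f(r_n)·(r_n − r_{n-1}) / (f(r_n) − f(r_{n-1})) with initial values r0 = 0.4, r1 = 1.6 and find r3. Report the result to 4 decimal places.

1.4527

f(0.4) = -2.808175, f(1.6) = 0.653032
r2 = 1.600000 − 0.653032·(1.600000 − 0.400000) / (0.653032 − (-2.808175)) = 1.600000 − (0.783639)/(3.461208) = 1.373594
f(1.373594) = -0.350481
r3 = 1.373594 − (-0.350481)·(1.373594 − 1.600000) / (-0.350481 − 0.653032) = 1.373594 − (0.079351)/(-1.003513) = 1.452667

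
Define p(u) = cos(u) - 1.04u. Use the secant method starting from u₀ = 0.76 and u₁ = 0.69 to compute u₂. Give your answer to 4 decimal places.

p(0.76) = -0.065564, p(0.69) = 0.053646
u₂ = 0.690000 − 0.053646·(0.690000 − 0.760000) / (0.053646 − (-0.065564)) = 0.690000 − (-0.003755)/(0.119210) = 0.721501

0.7215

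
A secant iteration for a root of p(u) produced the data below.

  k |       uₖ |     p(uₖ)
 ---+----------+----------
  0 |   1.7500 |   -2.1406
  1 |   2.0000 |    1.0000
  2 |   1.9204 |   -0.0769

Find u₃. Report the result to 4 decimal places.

1.9261

u₃ = 1.9204 − (-0.0769)·(1.9204 − 2.0000) / (-0.0769 − 1.0000)
   = 1.9204 − (0.006121)/(-1.076900) = 1.926084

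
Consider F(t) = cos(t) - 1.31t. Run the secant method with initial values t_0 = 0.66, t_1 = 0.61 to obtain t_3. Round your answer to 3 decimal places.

F(0.66) = -0.07461, F(0.61) = 0.02055
t_2 = 0.61000 − 0.02055·(0.61000 − 0.66000) / (0.02055 − (-0.07461)) = 0.61000 − (-0.00103)/(0.09516) = 0.62080
F(0.62080) = 0.00017
t_3 = 0.62080 − 0.00017·(0.62080 − 0.61000) / (0.00017 − 0.02055) = 0.62080 − (0.00000)/(-0.02038) = 0.62089

0.621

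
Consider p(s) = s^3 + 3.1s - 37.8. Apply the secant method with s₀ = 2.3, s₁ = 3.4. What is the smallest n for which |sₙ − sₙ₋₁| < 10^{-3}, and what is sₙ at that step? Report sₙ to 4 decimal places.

n = 5, sₙ = 3.0491

p(2.3) = -18.503000, p(3.4) = 12.044000
s₂ = 3.400000 − 12.044000·(1.100000)/(30.547000) = 2.966295;  |Δ| = 0.433705
p(2.966295) = -2.504347
s₃ = 2.966295 − (-2.504347)·(-0.433705)/(-14.548347) = 3.040952;  |Δ| = 0.074658
p(3.040952) = -0.252168
s₄ = 3.040952 − (-0.252168)·(0.074658)/(2.252179) = 3.049312;  |Δ| = 0.008359
p(3.049312) = 0.006285
s₅ = 3.049312 − 0.006285·(0.008359)/(0.258453) = 3.049108;  |Δ| = 0.000203
|s₅ − s₄| = 0.000203 < 10^{-3}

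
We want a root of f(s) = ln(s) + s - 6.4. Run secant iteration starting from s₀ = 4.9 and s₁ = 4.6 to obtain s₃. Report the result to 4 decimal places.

f(4.9) = 0.089235, f(4.6) = -0.273944
s₂ = 4.600000 − (-0.273944)·(4.600000 − 4.900000) / (-0.273944 − 0.089235) = 4.600000 − (0.082183)/(-0.363179) = 4.826288
f(4.826288) = 0.000366
s₃ = 4.826288 − 0.000366·(4.826288 − 4.600000) / (0.000366 − (-0.273944)) = 4.826288 − (0.000083)/(0.274310) = 4.825986

4.8260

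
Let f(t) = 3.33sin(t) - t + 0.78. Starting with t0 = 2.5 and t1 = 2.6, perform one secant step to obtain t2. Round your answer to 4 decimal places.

2.5725

f(2.5) = 0.272912, f(2.6) = -0.103380
t2 = 2.600000 − (-0.103380)·(2.600000 − 2.500000) / (-0.103380 − 0.272912) = 2.600000 − (-0.010338)/(-0.376293) = 2.572527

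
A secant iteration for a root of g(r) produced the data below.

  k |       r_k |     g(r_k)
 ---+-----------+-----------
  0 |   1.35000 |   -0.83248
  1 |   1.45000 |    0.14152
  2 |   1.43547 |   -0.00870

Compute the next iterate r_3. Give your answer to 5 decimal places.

r_3 = 1.43547 − (-0.00870)·(1.43547 − 1.45000) / (-0.00870 − 0.14152)
   = 1.43547 − (0.0001264)/(-0.1502200) = 1.4363115

1.43631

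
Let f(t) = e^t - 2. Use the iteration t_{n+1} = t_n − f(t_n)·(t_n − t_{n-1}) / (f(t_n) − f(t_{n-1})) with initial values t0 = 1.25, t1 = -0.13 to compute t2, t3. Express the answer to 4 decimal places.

f(1.25) = 1.490343, f(-0.13) = -1.121905
t2 = -0.130000 − (-1.121905)·(-0.130000 − 1.250000) / (-1.121905 − 1.490343) = -0.130000 − (1.548228)/(-2.612248) = 0.462681
f(0.462681) = -0.411674
t3 = 0.462681 − (-0.411674)·(0.462681 − (-0.130000)) / (-0.411674 − (-1.121905)) = 0.462681 − (-0.243991)/(0.710230) = 0.806219

0.4627, 0.8062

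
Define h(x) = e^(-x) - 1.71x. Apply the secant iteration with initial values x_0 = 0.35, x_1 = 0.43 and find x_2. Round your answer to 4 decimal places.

0.3945

h(0.35) = 0.106188, h(0.43) = -0.084791
x_2 = 0.430000 − (-0.084791)·(0.430000 − 0.350000) / (-0.084791 − 0.106188) = 0.430000 − (-0.006783)/(-0.190979) = 0.394482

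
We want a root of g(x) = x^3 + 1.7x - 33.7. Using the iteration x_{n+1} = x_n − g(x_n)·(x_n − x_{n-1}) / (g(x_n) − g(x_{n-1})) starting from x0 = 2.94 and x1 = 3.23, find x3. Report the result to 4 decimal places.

3.0545

g(2.94) = -3.289816, g(3.23) = 5.489267
x2 = 3.230000 − 5.489267·(3.230000 − 2.940000) / (5.489267 − (-3.289816)) = 3.230000 − (1.591887)/(8.779083) = 3.048673
g(3.048673) = -0.181657
x3 = 3.048673 − (-0.181657)·(3.048673 − 3.230000) / (-0.181657 − 5.489267) = 3.048673 − (0.032939)/(-5.670924) = 3.054481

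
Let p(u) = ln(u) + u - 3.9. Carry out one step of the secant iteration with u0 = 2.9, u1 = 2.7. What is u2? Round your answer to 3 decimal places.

p(2.9) = 0.06471, p(2.7) = -0.20675
u2 = 2.70000 − (-0.20675)·(2.70000 − 2.90000) / (-0.20675 − 0.06471) = 2.70000 − (0.04135)/(-0.27146) = 2.85232

2.852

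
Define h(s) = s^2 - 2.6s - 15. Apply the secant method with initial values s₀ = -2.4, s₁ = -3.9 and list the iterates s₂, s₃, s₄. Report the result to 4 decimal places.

h(-2.4) = -3.000000, h(-3.9) = 10.350000
s₂ = -3.900000 − 10.350000·(-3.900000 − (-2.400000)) / (10.350000 − (-3.000000)) = -3.900000 − (-15.525000)/(13.350000) = -2.737079
h(-2.737079) = -0.391996
s₃ = -2.737079 − (-0.391996)·(-2.737079 − (-3.900000)) / (-0.391996 − 10.350000) = -2.737079 − (-0.455860)/(-10.741996) = -2.779516
h(-2.779516) = -0.047550
s₄ = -2.779516 − (-0.047550)·(-2.779516 − (-2.737079)) / (-0.047550 − (-0.391996)) = -2.779516 − (0.002018)/(0.344446) = -2.785374

-2.7371, -2.7795, -2.7854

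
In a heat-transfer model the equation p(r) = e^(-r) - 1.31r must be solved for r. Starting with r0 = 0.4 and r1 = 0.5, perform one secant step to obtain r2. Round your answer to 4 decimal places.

0.4751

p(0.4) = 0.146320, p(0.5) = -0.048469
r2 = 0.500000 − (-0.048469)·(0.500000 − 0.400000) / (-0.048469 − 0.146320) = 0.500000 − (-0.004847)/(-0.194789) = 0.475117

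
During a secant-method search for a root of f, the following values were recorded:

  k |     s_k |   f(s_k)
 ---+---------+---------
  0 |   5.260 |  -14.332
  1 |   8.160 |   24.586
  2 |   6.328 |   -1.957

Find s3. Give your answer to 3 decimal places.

s3 = 6.328 − (-1.957)·(6.328 − 8.160) / (-1.957 − 24.586)
   = 6.328 − (3.58522)/(-26.54300) = 6.46307

6.463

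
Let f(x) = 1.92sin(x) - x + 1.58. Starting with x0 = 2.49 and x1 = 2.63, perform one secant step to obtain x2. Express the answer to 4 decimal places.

2.5877

f(2.49) = 0.254391, f(2.63) = -0.110032
x2 = 2.630000 − (-0.110032)·(2.630000 − 2.490000) / (-0.110032 − 0.254391) = 2.630000 − (-0.015404)/(-0.364423) = 2.587729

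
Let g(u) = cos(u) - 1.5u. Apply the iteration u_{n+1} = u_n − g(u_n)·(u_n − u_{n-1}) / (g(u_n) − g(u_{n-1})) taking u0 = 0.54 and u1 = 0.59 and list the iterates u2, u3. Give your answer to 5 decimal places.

0.56344, 0.56357

g(0.54) = 0.0477087, g(0.59) = -0.0540593
u2 = 0.5900000 − (-0.0540593)·(0.5900000 − 0.5400000) / (-0.0540593 − 0.0477087) = 0.5900000 − (-0.0027030)/(-0.1017680) = 0.5634399
g(0.5634399) = 0.0002630
u3 = 0.5634399 − 0.0002630·(0.5634399 − 0.5900000) / (0.0002630 − (-0.0540593)) = 0.5634399 − (-0.0000070)/(0.0543223) = 0.5635685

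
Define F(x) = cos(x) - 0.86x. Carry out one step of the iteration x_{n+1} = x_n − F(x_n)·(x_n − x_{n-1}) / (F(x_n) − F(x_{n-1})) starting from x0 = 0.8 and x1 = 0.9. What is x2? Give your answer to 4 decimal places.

F(0.8) = 0.008707, F(0.9) = -0.152390
x2 = 0.900000 − (-0.152390)·(0.900000 − 0.800000) / (-0.152390 − 0.008707) = 0.900000 − (-0.015239)/(-0.161097) = 0.805405

0.8054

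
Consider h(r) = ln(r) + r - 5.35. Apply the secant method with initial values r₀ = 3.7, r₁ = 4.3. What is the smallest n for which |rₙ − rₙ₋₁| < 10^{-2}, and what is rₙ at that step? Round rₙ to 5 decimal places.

h(3.7) = -0.3416672, h(4.3) = 0.4086150
r₂ = 4.3000000 − 0.4086150·(0.6000000)/(0.7502822) = 3.9732309;  |Δ| = 0.3267691
h(3.9732309) = 0.0028105
r₃ = 3.9732309 − 0.0028105·(-0.3267691)/(-0.4058045) = 3.9709678;  |Δ| = 0.0022632
|r₃ − r₂| = 0.0022632 < 10^{-2}

n = 3, rₙ = 3.97097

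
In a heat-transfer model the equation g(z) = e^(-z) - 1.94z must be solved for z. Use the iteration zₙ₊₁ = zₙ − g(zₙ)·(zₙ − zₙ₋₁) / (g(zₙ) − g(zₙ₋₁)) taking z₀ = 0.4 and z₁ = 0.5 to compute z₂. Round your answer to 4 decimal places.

0.3590

g(0.4) = -0.105680, g(0.5) = -0.363469
z₂ = 0.500000 − (-0.363469)·(0.500000 − 0.400000) / (-0.363469 − (-0.105680)) = 0.500000 − (-0.036347)/(-0.257789) = 0.359005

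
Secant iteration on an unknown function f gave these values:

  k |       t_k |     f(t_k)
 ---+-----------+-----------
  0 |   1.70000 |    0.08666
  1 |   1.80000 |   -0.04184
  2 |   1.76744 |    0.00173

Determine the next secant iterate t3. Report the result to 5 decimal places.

1.76873

t3 = 1.76744 − 0.00173·(1.76744 − 1.80000) / (0.00173 − (-0.04184))
   = 1.76744 − (-0.0000563)/(0.0435700) = 1.7687328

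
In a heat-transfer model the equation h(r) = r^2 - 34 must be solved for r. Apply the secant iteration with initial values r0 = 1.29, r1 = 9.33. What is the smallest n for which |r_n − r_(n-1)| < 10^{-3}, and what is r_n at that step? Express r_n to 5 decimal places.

h(1.29) = -32.3359000, h(9.33) = 53.0489000
r2 = 9.3300000 − 53.0489000·(8.0400000)/(85.3848000) = 4.3348117;  |Δ| = 4.9951883
h(4.3348117) = -15.2094077
r3 = 4.3348117 − (-15.2094077)·(-4.9951883)/(-68.2583077) = 5.4478462;  |Δ| = 1.1130346
h(5.4478462) = -4.3209713
r4 = 5.4478462 − (-4.3209713)·(1.1130346)/(10.8884364) = 5.8895433;  |Δ| = 0.4416971
h(5.8895433) = 0.6867204
r5 = 5.8895433 − 0.6867204·(0.4416971)/(5.0076917) = 5.8289720;  |Δ| = 0.0605713
h(5.8289720) = -0.0230853
r6 = 5.8289720 − (-0.0230853)·(-0.0605713)/(-0.7098057) = 5.8309420;  |Δ| = 0.0019700
h(5.8309420) = -0.0001154
r7 = 5.8309420 − (-0.0001154)·(0.0019700)/(0.0229698) = 5.8309519;  |Δ| = 0.0000099
|r7 − r6| = 0.0000099 < 10^{-3}

n = 7, r_n = 5.83095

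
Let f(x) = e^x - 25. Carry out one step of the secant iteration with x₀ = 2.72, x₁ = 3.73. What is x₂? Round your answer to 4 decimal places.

3.0943

f(2.72) = -9.819678, f(3.73) = 16.679108
x₂ = 3.730000 − 16.679108·(3.730000 − 2.720000) / (16.679108 − (-9.819678)) = 3.730000 − (16.845899)/(26.498786) = 3.094277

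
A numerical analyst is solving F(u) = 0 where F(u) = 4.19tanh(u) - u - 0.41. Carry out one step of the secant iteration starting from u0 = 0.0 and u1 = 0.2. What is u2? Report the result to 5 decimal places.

F(0.0) = -0.4100000, F(0.2) = 0.2170026
u2 = 0.2000000 − 0.2170026·(0.2000000 − 0.0000000) / (0.2170026 − (-0.4100000)) = 0.2000000 − (0.0434005)/(0.6270026) = 0.1307810

0.13078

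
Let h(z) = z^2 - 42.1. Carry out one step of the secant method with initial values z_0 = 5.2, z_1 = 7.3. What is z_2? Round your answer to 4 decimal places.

h(5.2) = -15.060000, h(7.3) = 11.190000
z_2 = 7.300000 − 11.190000·(7.300000 − 5.200000) / (11.190000 − (-15.060000)) = 7.300000 − (23.499000)/(26.250000) = 6.404800

6.4048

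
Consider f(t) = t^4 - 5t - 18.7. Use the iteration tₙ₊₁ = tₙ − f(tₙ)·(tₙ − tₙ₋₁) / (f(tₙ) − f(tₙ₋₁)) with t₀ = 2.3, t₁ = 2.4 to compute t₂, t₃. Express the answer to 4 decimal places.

f(2.3) = -2.215900, f(2.4) = 2.477600
t₂ = 2.400000 − 2.477600·(2.400000 − 2.300000) / (2.477600 − (-2.215900)) = 2.400000 − (0.247760)/(4.693500) = 2.347212
f(2.347212) = -0.082521
t₃ = 2.347212 − (-0.082521)·(2.347212 − 2.400000) / (-0.082521 − 2.477600) = 2.347212 − (0.004356)/(-2.560121) = 2.348914

2.3472, 2.3489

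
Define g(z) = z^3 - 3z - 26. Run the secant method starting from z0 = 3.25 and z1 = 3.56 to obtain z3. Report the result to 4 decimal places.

g(3.25) = -1.421875, g(3.56) = 8.438016
z2 = 3.560000 − 8.438016·(3.560000 − 3.250000) / (8.438016 − (-1.421875)) = 3.560000 − (2.615785)/(9.859891) = 3.294704
g(3.294704) = -0.119841
z3 = 3.294704 − (-0.119841)·(3.294704 − 3.560000) / (-0.119841 − 8.438016) = 3.294704 − (0.031793)/(-8.557857) = 3.298420

3.2984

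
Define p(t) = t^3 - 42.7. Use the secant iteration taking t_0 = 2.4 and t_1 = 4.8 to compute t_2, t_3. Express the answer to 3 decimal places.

3.116, 3.377

p(2.4) = -28.87600, p(4.8) = 67.89200
t_2 = 4.80000 − 67.89200·(4.80000 − 2.40000) / (67.89200 − (-28.87600)) = 4.80000 − (162.94080)/(96.76800) = 3.11617
p(3.11617) = -12.44036
t_3 = 3.11617 − (-12.44036)·(3.11617 − 4.80000) / (-12.44036 − 67.89200) = 3.11617 − (20.94745)/(-80.33236) = 3.37693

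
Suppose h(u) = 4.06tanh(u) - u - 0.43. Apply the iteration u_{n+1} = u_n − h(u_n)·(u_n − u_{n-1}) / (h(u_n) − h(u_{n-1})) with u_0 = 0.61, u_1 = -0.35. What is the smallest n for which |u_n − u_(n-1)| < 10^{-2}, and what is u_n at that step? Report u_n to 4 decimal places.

n = 4, u_n = 0.1418

h(0.61) = 1.169156, h(-0.35) = -1.445685
u_2 = -0.350000 − (-1.445685)·(-0.960000)/(-2.614841) = 0.180762;  |Δ| = 0.530762
h(0.180762) = 0.115241
u_3 = 0.180762 − 0.115241·(0.530762)/(1.560925) = 0.141576;  |Δ| = 0.039185
h(0.141576) = -0.000586
u_4 = 0.141576 − (-0.000586)·(-0.039185)/(-0.115827) = 0.141775;  |Δ| = 0.000198
|u_4 − u_3| = 0.000198 < 10^{-2}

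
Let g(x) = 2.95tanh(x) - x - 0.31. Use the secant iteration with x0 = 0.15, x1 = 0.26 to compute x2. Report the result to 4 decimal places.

g(0.15) = -0.020789, g(0.26) = 0.180172
x2 = 0.260000 − 0.180172·(0.260000 − 0.150000) / (0.180172 − (-0.020789)) = 0.260000 − (0.019819)/(0.200961) = 0.161379

0.1614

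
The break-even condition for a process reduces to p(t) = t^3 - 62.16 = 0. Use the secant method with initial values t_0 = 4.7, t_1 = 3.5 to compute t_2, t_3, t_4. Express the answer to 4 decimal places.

3.8797, 3.9717, 3.9611

p(4.7) = 41.663000, p(3.5) = -19.285000
t_2 = 3.500000 − (-19.285000)·(3.500000 − 4.700000) / (-19.285000 − 41.663000) = 3.500000 − (23.142000)/(-60.948000) = 3.879701
p(3.879701) = -3.762443
t_3 = 3.879701 − (-3.762443)·(3.879701 − 3.500000) / (-3.762443 − (-19.285000)) = 3.879701 − (-1.428602)/(15.522557) = 3.971735
p(3.971735) = 0.492829
t_4 = 3.971735 − 0.492829·(3.971735 − 3.879701) / (0.492829 − (-3.762443)) = 3.971735 − (0.045357)/(4.255273) = 3.961076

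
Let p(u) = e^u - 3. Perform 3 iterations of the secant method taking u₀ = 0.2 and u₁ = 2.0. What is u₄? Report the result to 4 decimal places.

p(0.2) = -1.778597, p(2.0) = 4.389056
u₂ = 2.000000 − 4.389056·(2.000000 − 0.200000) / (4.389056 − (-1.778597)) = 2.000000 − (7.900301)/(6.167653) = 0.719075
p(0.719075) = -0.947466
u₃ = 0.719075 − (-0.947466)·(0.719075 − 2.000000) / (-0.947466 − 4.389056) = 0.719075 − (1.213633)/(-5.336522) = 0.946495
p(0.946495) = -0.423337
u₄ = 0.946495 − (-0.423337)·(0.946495 − 0.719075) / (-0.423337 − (-0.947466)) = 0.946495 − (-0.096275)/(0.524129) = 1.130181

1.1302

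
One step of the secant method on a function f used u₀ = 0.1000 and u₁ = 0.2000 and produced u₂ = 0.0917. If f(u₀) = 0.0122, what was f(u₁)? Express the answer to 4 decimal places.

The secant line through (0.1000, 0.0122) and (0.2000, f(u₁)) crosses zero at u₂ = 0.0917.
So (0.1000, 0.0122), (0.2000, f(u₁)), (0.0917, 0) are collinear:
f(u₁) = 0.0122 · (0.2000 − 0.0917) / (0.1000 − 0.0917) = 0.0122 · (0.108300)/(0.008300) = 0.159188

0.1592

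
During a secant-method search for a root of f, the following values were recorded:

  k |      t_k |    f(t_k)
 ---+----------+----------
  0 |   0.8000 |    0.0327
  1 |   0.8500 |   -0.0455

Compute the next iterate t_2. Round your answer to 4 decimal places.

t_2 = 0.8500 − (-0.0455)·(0.8500 − 0.8000) / (-0.0455 − 0.0327)
   = 0.8500 − (-0.002275)/(-0.078200) = 0.820908

0.8209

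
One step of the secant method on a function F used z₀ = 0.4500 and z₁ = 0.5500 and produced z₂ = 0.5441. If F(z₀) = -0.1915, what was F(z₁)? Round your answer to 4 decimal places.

The secant line through (0.4500, -0.1915) and (0.5500, F(z₁)) crosses zero at z₂ = 0.5441.
So (0.4500, -0.1915), (0.5500, F(z₁)), (0.5441, 0) are collinear:
F(z₁) = -0.1915 · (0.5500 − 0.5441) / (0.4500 − 0.5441) = -0.1915 · (0.005900)/(-0.094100) = 0.012007

0.0120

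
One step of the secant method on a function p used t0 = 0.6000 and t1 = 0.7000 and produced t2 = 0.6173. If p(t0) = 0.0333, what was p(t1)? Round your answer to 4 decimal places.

-0.1592

The secant line through (0.6000, 0.0333) and (0.7000, p(t1)) crosses zero at t2 = 0.6173.
So (0.6000, 0.0333), (0.7000, p(t1)), (0.6173, 0) are collinear:
p(t1) = 0.0333 · (0.7000 − 0.6173) / (0.6000 − 0.6173) = 0.0333 · (0.082700)/(-0.017300) = -0.159186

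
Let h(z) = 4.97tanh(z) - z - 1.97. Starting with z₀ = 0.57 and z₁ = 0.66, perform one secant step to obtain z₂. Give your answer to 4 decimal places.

0.5614

h(0.57) = 0.021336, h(0.66) = 0.244466
z₂ = 0.660000 − 0.244466·(0.660000 − 0.570000) / (0.244466 − 0.021336) = 0.660000 − (0.022002)/(0.223131) = 0.561394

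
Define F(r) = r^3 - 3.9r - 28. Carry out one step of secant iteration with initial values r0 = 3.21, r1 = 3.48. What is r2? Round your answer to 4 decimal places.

3.4607

F(3.21) = -7.442839, F(3.48) = 0.572192
r2 = 3.480000 − 0.572192·(3.480000 − 3.210000) / (0.572192 − (-7.442839)) = 3.480000 − (0.154492)/(8.015031) = 3.460725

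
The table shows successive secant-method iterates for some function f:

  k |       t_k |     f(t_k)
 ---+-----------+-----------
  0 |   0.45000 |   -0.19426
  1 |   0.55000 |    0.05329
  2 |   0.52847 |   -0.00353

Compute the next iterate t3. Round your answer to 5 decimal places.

0.52981

t3 = 0.52847 − (-0.00353)·(0.52847 − 0.55000) / (-0.00353 − 0.05329)
   = 0.52847 − (0.0000760)/(-0.0568200) = 0.5298076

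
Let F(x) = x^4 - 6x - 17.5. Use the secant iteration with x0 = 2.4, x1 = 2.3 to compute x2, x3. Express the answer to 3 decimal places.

2.372, 2.374

F(2.4) = 1.27760, F(2.3) = -3.31590
x2 = 2.30000 − (-3.31590)·(2.30000 − 2.40000) / (-3.31590 − 1.27760) = 2.30000 − (0.33159)/(-4.59350) = 2.37219
F(2.37219) = -0.06695
x3 = 2.37219 − (-0.06695)·(2.37219 − 2.30000) / (-0.06695 − (-3.31590)) = 2.37219 − (-0.00483)/(3.24895) = 2.37367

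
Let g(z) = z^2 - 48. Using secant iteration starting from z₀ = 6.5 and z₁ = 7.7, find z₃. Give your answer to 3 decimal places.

g(6.5) = -5.75000, g(7.7) = 11.29000
z₂ = 7.70000 − 11.29000·(7.70000 − 6.50000) / (11.29000 − (-5.75000)) = 7.70000 − (13.54800)/(17.04000) = 6.90493
g(6.90493) = -0.32195
z₃ = 6.90493 − (-0.32195)·(6.90493 − 7.70000) / (-0.32195 − 11.29000) = 6.90493 − (0.25597)/(-11.61195) = 6.92697

6.927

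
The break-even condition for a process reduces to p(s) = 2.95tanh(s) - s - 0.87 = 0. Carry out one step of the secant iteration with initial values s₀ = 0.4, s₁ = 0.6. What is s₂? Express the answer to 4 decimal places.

p(0.4) = -0.149151, p(0.6) = 0.114296
s₂ = 0.600000 − 0.114296·(0.600000 − 0.400000) / (0.114296 − (-0.149151)) = 0.600000 − (0.022859)/(0.263447) = 0.513230

0.5132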